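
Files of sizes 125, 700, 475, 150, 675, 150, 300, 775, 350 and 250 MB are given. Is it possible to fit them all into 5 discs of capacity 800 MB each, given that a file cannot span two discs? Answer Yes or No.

Total = 3950 MB; ⌈3950/800⌉ = 5.
The bound of 5 does not rule out 5, but exhaustive search shows no assignment into 5 discs of capacity 800 MB exists — the minimum is 6.

No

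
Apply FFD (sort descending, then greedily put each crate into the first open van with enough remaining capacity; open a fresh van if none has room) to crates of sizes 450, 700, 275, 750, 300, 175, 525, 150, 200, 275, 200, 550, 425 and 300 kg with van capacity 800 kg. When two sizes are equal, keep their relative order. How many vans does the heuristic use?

Sorted descending: 750, 700, 550, 525, 450, 425, 300, 300, 275, 275, 200, 200, 175, 150.
  750 → van 1 (new)  [load 750/800]
  700 → van 2 (new)  [load 700/800]
  550 → van 3 (new)  [load 550/800]
  525 → van 4 (new)  [load 525/800]
  450 → van 5 (new)  [load 450/800]
  425 → van 6 (new)  [load 425/800]
  300 → van 5  [load 750/800]
  300 → van 6  [load 725/800]
  275 → van 4  [load 800/800]
  275 → van 7 (new)  [load 275/800]
  200 → van 3  [load 750/800]
  200 → van 7  [load 475/800]
  175 → van 7  [load 650/800]
  150 → van 7  [load 800/800]
7 vans opened.

7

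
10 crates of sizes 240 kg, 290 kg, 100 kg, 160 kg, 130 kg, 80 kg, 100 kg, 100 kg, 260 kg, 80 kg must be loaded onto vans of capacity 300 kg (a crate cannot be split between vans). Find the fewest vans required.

Total = 290 + 260 + 240 + 160 + 130 + 100 + 100 + 100 + 80 + 80 = 1540 kg.
Lower bound: ⌈1540/300⌉ = 6 vans.
A packing using 6 vans:
  van 1: 290 = 290
  van 2: 260 = 260
  van 3: 240 = 240
  van 4: 160 + 130 = 290
  van 5: 100 + 100 + 100 = 300
  van 6: 80 + 80 = 160
This matches the lower bound, so 6 is optimal.

6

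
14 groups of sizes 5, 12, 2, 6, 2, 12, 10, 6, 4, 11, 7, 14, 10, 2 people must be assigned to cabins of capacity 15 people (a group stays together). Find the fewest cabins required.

Total = 14 + 12 + 12 + 11 + 10 + 10 + 7 + 6 + 6 + 5 + 4 + 2 + 2 + 2 = 103 people.
Lower bound: ⌈103/15⌉ = 7 cabins.
A packing using 8 cabins:
  cabin 1: 14 = 14
  cabin 2: 12 + 2 = 14
  cabin 3: 12 + 2 = 14
  cabin 4: 11 + 4 = 15
  cabin 5: 10 + 5 = 15
  cabin 6: 10 + 2 = 12
  cabin 7: 7 + 6 = 13
  cabin 8: 6 = 6
No arrangement into 7 cabins stays within capacity, so 8 is optimal.

8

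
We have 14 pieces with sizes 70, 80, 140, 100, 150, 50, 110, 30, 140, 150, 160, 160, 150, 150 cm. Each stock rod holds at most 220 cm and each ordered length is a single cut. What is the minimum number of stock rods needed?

9

Total = 160 + 160 + 150 + 150 + 150 + 150 + 140 + 140 + 110 + 100 + 80 + 70 + 50 + 30 = 1640 cm.
Lower bound: ⌈1640/220⌉ = 8 stock rods.
A packing using 9 stock rods:
  stock rod 1: 160 + 50 = 210
  stock rod 2: 160 + 30 = 190
  stock rod 3: 150 + 70 = 220
  stock rod 4: 150 = 150
  stock rod 5: 150 = 150
  stock rod 6: 150 = 150
  stock rod 7: 140 + 80 = 220
  stock rod 8: 140 = 140
  stock rod 9: 110 + 100 = 210
No arrangement into 8 stock rods stays within capacity, so 9 is optimal.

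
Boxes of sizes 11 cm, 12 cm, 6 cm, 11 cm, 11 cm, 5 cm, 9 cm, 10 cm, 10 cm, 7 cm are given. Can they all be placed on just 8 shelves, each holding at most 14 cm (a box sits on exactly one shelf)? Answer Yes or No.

Yes

A valid assignment using 8 shelves:
  shelf 1: 12 = 12
  shelf 2: 11 = 11
  shelf 3: 11 = 11
  shelf 4: 11 = 11
  shelf 5: 10 = 10
  shelf 6: 10 = 10
  shelf 7: 9 + 5 = 14
  shelf 8: 7 + 6 = 13
Every load is within 14 cm, so 8 shelves suffice.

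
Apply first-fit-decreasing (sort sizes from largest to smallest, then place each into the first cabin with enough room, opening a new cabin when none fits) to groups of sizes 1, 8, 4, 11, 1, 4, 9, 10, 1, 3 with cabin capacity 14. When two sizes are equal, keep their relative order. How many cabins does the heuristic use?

Sorted descending: 11, 10, 9, 8, 4, 4, 3, 1, 1, 1.
  11 → cabin 1 (new)  [load 11/14]
  10 → cabin 2 (new)  [load 10/14]
  9 → cabin 3 (new)  [load 9/14]
  8 → cabin 4 (new)  [load 8/14]
  4 → cabin 2  [load 14/14]
  4 → cabin 3  [load 13/14]
  3 → cabin 1  [load 14/14]
  1 → cabin 3  [load 14/14]
  1 → cabin 4  [load 9/14]
  1 → cabin 4  [load 10/14]
4 cabins opened.

4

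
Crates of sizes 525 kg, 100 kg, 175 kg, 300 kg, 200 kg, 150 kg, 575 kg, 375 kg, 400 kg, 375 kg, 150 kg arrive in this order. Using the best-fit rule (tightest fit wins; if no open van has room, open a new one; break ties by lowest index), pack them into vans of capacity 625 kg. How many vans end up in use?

  525 → van 1 (new)  [load 525/625]
  100 → van 1  [load 625/625]
  175 → van 2 (new)  [load 175/625]
  300 → van 2  [load 475/625]
  200 → van 3 (new)  [load 200/625]
  150 → van 2  [load 625/625]
  575 → van 4 (new)  [load 575/625]
  375 → van 3  [load 575/625]
  400 → van 5 (new)  [load 400/625]
  375 → van 6 (new)  [load 375/625]
  150 → van 5  [load 550/625]
6 vans opened.

6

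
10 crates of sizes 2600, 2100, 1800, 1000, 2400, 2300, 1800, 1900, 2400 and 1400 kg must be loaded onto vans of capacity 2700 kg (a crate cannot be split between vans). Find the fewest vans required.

Total = 2600 + 2400 + 2400 + 2300 + 2100 + 1900 + 1800 + 1800 + 1400 + 1000 = 19700 kg.
Lower bound: ⌈19700/2700⌉ = 8 vans.
Also, 9 crates each exceed 1350 kg, and no two of those can share a van, so at least 9 vans are needed.
A packing using 9 vans:
  van 1: 2600 = 2600
  van 2: 2400 = 2400
  van 3: 2400 = 2400
  van 4: 2300 = 2300
  van 5: 2100 = 2100
  van 6: 1900 = 1900
  van 7: 1800 = 1800
  van 8: 1800 = 1800
  van 9: 1400 + 1000 = 2400
This matches the lower bound, so 9 is optimal.

9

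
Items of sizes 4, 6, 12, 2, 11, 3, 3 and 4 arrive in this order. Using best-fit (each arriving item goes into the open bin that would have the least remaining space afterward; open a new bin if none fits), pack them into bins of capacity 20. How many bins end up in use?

  4 → bin 1 (new)  [load 4/20]
  6 → bin 1  [load 10/20]
  12 → bin 2 (new)  [load 12/20]
  2 → bin 2  [load 14/20]
  11 → bin 3 (new)  [load 11/20]
  3 → bin 2  [load 17/20]
  3 → bin 2  [load 20/20]
  4 → bin 3  [load 15/20]
3 bins opened.

3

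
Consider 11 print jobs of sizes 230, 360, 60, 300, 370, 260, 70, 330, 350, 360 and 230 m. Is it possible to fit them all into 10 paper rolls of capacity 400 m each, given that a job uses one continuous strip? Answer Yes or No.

Yes

A valid assignment using 9 paper rolls:
  roll 1: 370 = 370
  roll 2: 360 = 360
  roll 3: 360 = 360
  roll 4: 350 = 350
  roll 5: 330 + 70 = 400
  roll 6: 300 + 60 = 360
  roll 7: 260 = 260
  roll 8: 230 = 230
  roll 9: 230 = 230
That uses only 9 ≤ 10, so 10 paper rolls are enough.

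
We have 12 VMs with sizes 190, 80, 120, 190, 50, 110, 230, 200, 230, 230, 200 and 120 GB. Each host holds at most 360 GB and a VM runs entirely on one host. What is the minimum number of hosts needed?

Total = 230 + 230 + 230 + 200 + 200 + 190 + 190 + 120 + 120 + 110 + 80 + 50 = 1950 GB.
Lower bound: ⌈1950/360⌉ = 6 hosts.
Also, 7 VMs each exceed 180 GB, and no two of those can share a host, so at least 7 hosts are needed.
A packing using 7 hosts:
  host 1: 230 + 120 = 350
  host 2: 230 + 120 = 350
  host 3: 230 + 110 = 340
  host 4: 200 + 80 + 50 = 330
  host 5: 200 = 200
  host 6: 190 = 190
  host 7: 190 = 190
This matches the lower bound, so 7 is optimal.

7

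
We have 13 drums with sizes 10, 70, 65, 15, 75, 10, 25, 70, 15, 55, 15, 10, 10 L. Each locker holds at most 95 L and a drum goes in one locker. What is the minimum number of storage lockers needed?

Total = 75 + 70 + 70 + 65 + 55 + 25 + 15 + 15 + 15 + 10 + 10 + 10 + 10 = 445 L.
Lower bound: ⌈445/95⌉ = 5 storage lockers.
A packing using 5 storage lockers:
  locker 1: 75 + 15 = 90
  locker 2: 70 + 25 = 95
  locker 3: 70 + 15 + 10 = 95
  locker 4: 65 + 15 + 10 = 90
  locker 5: 55 + 10 + 10 = 75
This matches the lower bound, so 5 is optimal.

5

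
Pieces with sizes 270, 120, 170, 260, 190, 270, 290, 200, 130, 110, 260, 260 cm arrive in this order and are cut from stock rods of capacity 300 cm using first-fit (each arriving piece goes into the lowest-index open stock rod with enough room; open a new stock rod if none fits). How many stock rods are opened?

10

  270 → stock rod 1 (new)  [load 270/300]
  120 → stock rod 2 (new)  [load 120/300]
  170 → stock rod 2  [load 290/300]
  260 → stock rod 3 (new)  [load 260/300]
  190 → stock rod 4 (new)  [load 190/300]
  270 → stock rod 5 (new)  [load 270/300]
  290 → stock rod 6 (new)  [load 290/300]
  200 → stock rod 7 (new)  [load 200/300]
  130 → stock rod 8 (new)  [load 130/300]
  110 → stock rod 4  [load 300/300]
  260 → stock rod 9 (new)  [load 260/300]
  260 → stock rod 10 (new)  [load 260/300]
10 stock rods opened.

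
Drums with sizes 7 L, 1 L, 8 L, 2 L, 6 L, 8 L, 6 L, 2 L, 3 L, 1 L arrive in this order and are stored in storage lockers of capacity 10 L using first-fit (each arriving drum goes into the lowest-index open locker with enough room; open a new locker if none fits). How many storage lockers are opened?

  7 → locker 1 (new)  [load 7/10]
  1 → locker 1  [load 8/10]
  8 → locker 2 (new)  [load 8/10]
  2 → locker 1  [load 10/10]
  6 → locker 3 (new)  [load 6/10]
  8 → locker 4 (new)  [load 8/10]
  6 → locker 5 (new)  [load 6/10]
  2 → locker 2  [load 10/10]
  3 → locker 3  [load 9/10]
  1 → locker 3  [load 10/10]
5 storage lockers opened.

5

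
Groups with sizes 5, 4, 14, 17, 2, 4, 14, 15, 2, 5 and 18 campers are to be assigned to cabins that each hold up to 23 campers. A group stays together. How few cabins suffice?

5

Total = 18 + 17 + 15 + 14 + 14 + 5 + 5 + 4 + 4 + 2 + 2 = 100 campers.
Lower bound: ⌈100/23⌉ = 5 cabins.
A packing using 5 cabins:
  cabin 1: 18 + 5 = 23
  cabin 2: 17 + 5 = 22
  cabin 3: 15 + 4 + 4 = 23
  cabin 4: 14 + 2 + 2 = 18
  cabin 5: 14 = 14
This matches the lower bound, so 5 is optimal.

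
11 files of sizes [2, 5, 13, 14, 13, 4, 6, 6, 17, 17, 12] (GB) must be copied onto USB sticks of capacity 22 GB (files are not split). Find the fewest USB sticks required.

Total = 17 + 17 + 14 + 13 + 13 + 12 + 6 + 6 + 5 + 4 + 2 = 109 GB.
Lower bound: ⌈109/22⌉ = 5 USB sticks.
Also, 6 files each exceed 11 GB, and no two of those can share a USB stick, so at least 6 USB sticks are needed.
A packing using 6 USB sticks:
  USB stick 1: 17 + 5 = 22
  USB stick 2: 17 + 4 = 21
  USB stick 3: 14 + 6 + 2 = 22
  USB stick 4: 13 + 6 = 19
  USB stick 5: 13 = 13
  USB stick 6: 12 = 12
This matches the lower bound, so 6 is optimal.

6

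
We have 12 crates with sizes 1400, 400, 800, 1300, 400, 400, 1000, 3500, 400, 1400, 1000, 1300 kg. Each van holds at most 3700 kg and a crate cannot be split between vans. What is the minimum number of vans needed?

Total = 3500 + 1400 + 1400 + 1300 + 1300 + 1000 + 1000 + 800 + 400 + 400 + 400 + 400 = 13300 kg.
Lower bound: ⌈13300/3700⌉ = 4 vans.
A packing using 4 vans:
  van 1: 3500 = 3500
  van 2: 1400 + 1400 + 800 = 3600
  van 3: 1300 + 1300 + 1000 = 3600
  van 4: 1000 + 400 + 400 + 400 + 400 = 2600
This matches the lower bound, so 4 is optimal.

4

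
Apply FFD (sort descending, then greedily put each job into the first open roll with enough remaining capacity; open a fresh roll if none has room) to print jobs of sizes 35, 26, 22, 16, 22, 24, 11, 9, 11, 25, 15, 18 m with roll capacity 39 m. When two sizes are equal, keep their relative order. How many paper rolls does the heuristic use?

Sorted descending: 35, 26, 25, 24, 22, 22, 18, 16, 15, 11, 11, 9.
  35 → roll 1 (new)  [load 35/39]
  26 → roll 2 (new)  [load 26/39]
  25 → roll 3 (new)  [load 25/39]
  24 → roll 4 (new)  [load 24/39]
  22 → roll 5 (new)  [load 22/39]
  22 → roll 6 (new)  [load 22/39]
  18 → roll 7 (new)  [load 18/39]
  16 → roll 5  [load 38/39]
  15 → roll 4  [load 39/39]
  11 → roll 2  [load 37/39]
  11 → roll 3  [load 36/39]
  9 → roll 6  [load 31/39]
7 paper rolls opened.

7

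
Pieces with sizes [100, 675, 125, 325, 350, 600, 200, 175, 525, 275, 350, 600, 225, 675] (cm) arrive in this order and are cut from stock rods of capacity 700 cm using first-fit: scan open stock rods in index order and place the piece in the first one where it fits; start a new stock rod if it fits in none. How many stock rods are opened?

9

  100 → stock rod 1 (new)  [load 100/700]
  675 → stock rod 2 (new)  [load 675/700]
  125 → stock rod 1  [load 225/700]
  325 → stock rod 1  [load 550/700]
  350 → stock rod 3 (new)  [load 350/700]
  600 → stock rod 4 (new)  [load 600/700]
  200 → stock rod 3  [load 550/700]
  175 → stock rod 5 (new)  [load 175/700]
  525 → stock rod 5  [load 700/700]
  275 → stock rod 6 (new)  [load 275/700]
  350 → stock rod 6  [load 625/700]
  600 → stock rod 7 (new)  [load 600/700]
  225 → stock rod 8 (new)  [load 225/700]
  675 → stock rod 9 (new)  [load 675/700]
9 stock rods opened.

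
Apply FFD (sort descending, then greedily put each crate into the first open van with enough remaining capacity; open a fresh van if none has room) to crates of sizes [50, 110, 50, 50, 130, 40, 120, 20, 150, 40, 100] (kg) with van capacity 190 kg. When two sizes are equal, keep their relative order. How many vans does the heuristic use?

5

Sorted descending: 150, 130, 120, 110, 100, 50, 50, 50, 40, 40, 20.
  150 → van 1 (new)  [load 150/190]
  130 → van 2 (new)  [load 130/190]
  120 → van 3 (new)  [load 120/190]
  110 → van 4 (new)  [load 110/190]
  100 → van 5 (new)  [load 100/190]
  50 → van 2  [load 180/190]
  50 → van 3  [load 170/190]
  50 → van 4  [load 160/190]
  40 → van 1  [load 190/190]
  40 → van 5  [load 140/190]
  20 → van 3  [load 190/190]
5 vans opened.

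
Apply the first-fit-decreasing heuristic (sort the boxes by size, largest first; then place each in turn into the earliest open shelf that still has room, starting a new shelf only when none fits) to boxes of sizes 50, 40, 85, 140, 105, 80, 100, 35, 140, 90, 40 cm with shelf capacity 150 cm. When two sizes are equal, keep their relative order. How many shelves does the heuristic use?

7

Sorted descending: 140, 140, 105, 100, 90, 85, 80, 50, 40, 40, 35.
  140 → shelf 1 (new)  [load 140/150]
  140 → shelf 2 (new)  [load 140/150]
  105 → shelf 3 (new)  [load 105/150]
  100 → shelf 4 (new)  [load 100/150]
  90 → shelf 5 (new)  [load 90/150]
  85 → shelf 6 (new)  [load 85/150]
  80 → shelf 7 (new)  [load 80/150]
  50 → shelf 4  [load 150/150]
  40 → shelf 3  [load 145/150]
  40 → shelf 5  [load 130/150]
  35 → shelf 6  [load 120/150]
7 shelves opened.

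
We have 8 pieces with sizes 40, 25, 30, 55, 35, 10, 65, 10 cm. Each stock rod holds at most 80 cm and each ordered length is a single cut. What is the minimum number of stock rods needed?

4

Total = 65 + 55 + 40 + 35 + 30 + 25 + 10 + 10 = 270 cm.
Lower bound: ⌈270/80⌉ = 4 stock rods.
A packing using 4 stock rods:
  stock rod 1: 65 + 10 = 75
  stock rod 2: 55 + 25 = 80
  stock rod 3: 40 + 35 = 75
  stock rod 4: 30 + 10 = 40
This matches the lower bound, so 4 is optimal.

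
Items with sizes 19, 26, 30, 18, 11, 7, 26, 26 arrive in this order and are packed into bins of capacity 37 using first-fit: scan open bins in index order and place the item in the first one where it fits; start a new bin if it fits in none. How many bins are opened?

5

  19 → bin 1 (new)  [load 19/37]
  26 → bin 2 (new)  [load 26/37]
  30 → bin 3 (new)  [load 30/37]
  18 → bin 1  [load 37/37]
  11 → bin 2  [load 37/37]
  7 → bin 3  [load 37/37]
  26 → bin 4 (new)  [load 26/37]
  26 → bin 5 (new)  [load 26/37]
5 bins opened.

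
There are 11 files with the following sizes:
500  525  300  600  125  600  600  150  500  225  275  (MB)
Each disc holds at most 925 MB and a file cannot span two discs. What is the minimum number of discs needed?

6

Total = 600 + 600 + 600 + 525 + 500 + 500 + 300 + 275 + 225 + 150 + 125 = 4400 MB.
Lower bound: ⌈4400/925⌉ = 5 discs.
Also, 6 files each exceed 925/2 MB, and no two of those can share a disc, so at least 6 discs are needed.
A packing using 6 discs:
  disc 1: 600 + 300 = 900
  disc 2: 600 + 275 = 875
  disc 3: 600 + 225 = 825
  disc 4: 525 + 150 + 125 = 800
  disc 5: 500 = 500
  disc 6: 500 = 500
This matches the lower bound, so 6 is optimal.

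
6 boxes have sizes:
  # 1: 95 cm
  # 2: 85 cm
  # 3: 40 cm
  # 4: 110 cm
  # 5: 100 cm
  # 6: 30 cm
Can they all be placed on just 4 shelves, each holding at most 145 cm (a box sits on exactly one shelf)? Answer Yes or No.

A valid assignment using 4 shelves:
  shelf 1: 110 + 30 = 140
  shelf 2: 100 + 40 = 140
  shelf 3: 95 = 95
  shelf 4: 85 = 85
Every load is within 145 cm, so 4 shelves suffice.

Yes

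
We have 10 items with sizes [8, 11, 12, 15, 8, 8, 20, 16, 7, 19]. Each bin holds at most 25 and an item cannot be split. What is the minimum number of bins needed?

6

Total = 20 + 19 + 16 + 15 + 12 + 11 + 8 + 8 + 8 + 7 = 124.
Lower bound: ⌈124/25⌉ = 5 bins.
A packing using 6 bins:
  bin 1: 20 = 20
  bin 2: 19 = 19
  bin 3: 16 + 8 = 24
  bin 4: 15 + 8 = 23
  bin 5: 12 + 11 = 23
  bin 6: 8 + 7 = 15
No arrangement into 5 bins stays within capacity, so 6 is optimal.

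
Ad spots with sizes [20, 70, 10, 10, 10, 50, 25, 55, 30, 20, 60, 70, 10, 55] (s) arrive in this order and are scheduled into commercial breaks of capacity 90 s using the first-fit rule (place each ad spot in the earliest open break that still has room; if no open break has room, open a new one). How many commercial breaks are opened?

  20 → break 1 (new)  [load 20/90]
  70 → break 1  [load 90/90]
  10 → break 2 (new)  [load 10/90]
  10 → break 2  [load 20/90]
  10 → break 2  [load 30/90]
  50 → break 2  [load 80/90]
  25 → break 3 (new)  [load 25/90]
  55 → break 3  [load 80/90]
  30 → break 4 (new)  [load 30/90]
  20 → break 4  [load 50/90]
  60 → break 5 (new)  [load 60/90]
  70 → break 6 (new)  [load 70/90]
  10 → break 2  [load 90/90]
  55 → break 7 (new)  [load 55/90]
7 commercial breaks opened.

7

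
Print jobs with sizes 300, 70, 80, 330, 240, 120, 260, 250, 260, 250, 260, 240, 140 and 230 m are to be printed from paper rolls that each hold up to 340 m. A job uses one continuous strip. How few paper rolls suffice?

Total = 330 + 300 + 260 + 260 + 260 + 250 + 250 + 240 + 240 + 230 + 140 + 120 + 80 + 70 = 3030 m.
Lower bound: ⌈3030/340⌉ = 9 paper rolls.
Also, 10 print jobs each exceed 170 m, and no two of those can share a roll, so at least 10 paper rolls are needed.
A packing using 11 paper rolls:
  roll 1: 330 = 330
  roll 2: 300 = 300
  roll 3: 260 + 80 = 340
  roll 4: 260 + 70 = 330
  roll 5: 260 = 260
  roll 6: 250 = 250
  roll 7: 250 = 250
  roll 8: 240 = 240
  roll 9: 240 = 240
  roll 10: 230 = 230
  roll 11: 140 + 120 = 260
No arrangement into 10 paper rolls stays within capacity, so 11 is optimal.

11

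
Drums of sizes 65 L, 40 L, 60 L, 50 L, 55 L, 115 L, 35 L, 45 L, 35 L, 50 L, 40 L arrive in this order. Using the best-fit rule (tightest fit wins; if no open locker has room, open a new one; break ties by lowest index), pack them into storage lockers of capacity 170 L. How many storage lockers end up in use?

  65 → locker 1 (new)  [load 65/170]
  40 → locker 1  [load 105/170]
  60 → locker 1  [load 165/170]
  50 → locker 2 (new)  [load 50/170]
  55 → locker 2  [load 105/170]
  115 → locker 3 (new)  [load 115/170]
  35 → locker 3  [load 150/170]
  45 → locker 2  [load 150/170]
  35 → locker 4 (new)  [load 35/170]
  50 → locker 4  [load 85/170]
  40 → locker 4  [load 125/170]
4 storage lockers opened.

4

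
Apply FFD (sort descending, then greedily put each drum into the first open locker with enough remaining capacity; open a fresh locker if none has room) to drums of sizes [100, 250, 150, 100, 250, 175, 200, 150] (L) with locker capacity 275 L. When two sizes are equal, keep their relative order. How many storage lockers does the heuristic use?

Sorted descending: 250, 250, 200, 175, 150, 150, 100, 100.
  250 → locker 1 (new)  [load 250/275]
  250 → locker 2 (new)  [load 250/275]
  200 → locker 3 (new)  [load 200/275]
  175 → locker 4 (new)  [load 175/275]
  150 → locker 5 (new)  [load 150/275]
  150 → locker 6 (new)  [load 150/275]
  100 → locker 4  [load 275/275]
  100 → locker 5  [load 250/275]
6 storage lockers opened.

6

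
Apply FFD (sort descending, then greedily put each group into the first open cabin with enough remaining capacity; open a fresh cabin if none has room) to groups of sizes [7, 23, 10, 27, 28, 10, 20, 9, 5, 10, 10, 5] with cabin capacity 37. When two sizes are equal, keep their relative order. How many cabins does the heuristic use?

Sorted descending: 28, 27, 23, 20, 10, 10, 10, 10, 9, 7, 5, 5.
  28 → cabin 1 (new)  [load 28/37]
  27 → cabin 2 (new)  [load 27/37]
  23 → cabin 3 (new)  [load 23/37]
  20 → cabin 4 (new)  [load 20/37]
  10 → cabin 2  [load 37/37]
  10 → cabin 3  [load 33/37]
  10 → cabin 4  [load 30/37]
  10 → cabin 5 (new)  [load 10/37]
  9 → cabin 1  [load 37/37]
  7 → cabin 4  [load 37/37]
  5 → cabin 5  [load 15/37]
  5 → cabin 5  [load 20/37]
5 cabins opened.

5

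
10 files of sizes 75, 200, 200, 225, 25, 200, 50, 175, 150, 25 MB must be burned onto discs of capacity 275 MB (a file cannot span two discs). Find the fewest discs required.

6

Total = 225 + 200 + 200 + 200 + 175 + 150 + 75 + 50 + 25 + 25 = 1325 MB.
Lower bound: ⌈1325/275⌉ = 5 discs.
Also, 6 files each exceed 275/2 MB, and no two of those can share a disc, so at least 6 discs are needed.
A packing using 6 discs:
  disc 1: 225 + 50 = 275
  disc 2: 200 + 75 = 275
  disc 3: 200 + 25 + 25 = 250
  disc 4: 200 = 200
  disc 5: 175 = 175
  disc 6: 150 = 150
This matches the lower bound, so 6 is optimal.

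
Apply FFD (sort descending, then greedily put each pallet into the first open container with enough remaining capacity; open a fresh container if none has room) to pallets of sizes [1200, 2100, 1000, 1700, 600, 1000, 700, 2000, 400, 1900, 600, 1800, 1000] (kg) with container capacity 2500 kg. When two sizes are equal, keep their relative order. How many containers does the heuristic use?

7

Sorted descending: 2100, 2000, 1900, 1800, 1700, 1200, 1000, 1000, 1000, 700, 600, 600, 400.
  2100 → container 1 (new)  [load 2100/2500]
  2000 → container 2 (new)  [load 2000/2500]
  1900 → container 3 (new)  [load 1900/2500]
  1800 → container 4 (new)  [load 1800/2500]
  1700 → container 5 (new)  [load 1700/2500]
  1200 → container 6 (new)  [load 1200/2500]
  1000 → container 6  [load 2200/2500]
  1000 → container 7 (new)  [load 1000/2500]
  1000 → container 7  [load 2000/2500]
  700 → container 4  [load 2500/2500]
  600 → container 3  [load 2500/2500]
  600 → container 5  [load 2300/2500]
  400 → container 1  [load 2500/2500]
7 containers opened.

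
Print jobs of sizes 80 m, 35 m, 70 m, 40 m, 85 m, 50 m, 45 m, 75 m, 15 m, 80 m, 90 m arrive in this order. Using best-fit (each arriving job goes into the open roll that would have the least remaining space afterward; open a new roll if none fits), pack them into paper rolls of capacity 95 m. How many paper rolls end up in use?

8

  80 → roll 1 (new)  [load 80/95]
  35 → roll 2 (new)  [load 35/95]
  70 → roll 3 (new)  [load 70/95]
  40 → roll 2  [load 75/95]
  85 → roll 4 (new)  [load 85/95]
  50 → roll 5 (new)  [load 50/95]
  45 → roll 5  [load 95/95]
  75 → roll 6 (new)  [load 75/95]
  15 → roll 1  [load 95/95]
  80 → roll 7 (new)  [load 80/95]
  90 → roll 8 (new)  [load 90/95]
8 paper rolls opened.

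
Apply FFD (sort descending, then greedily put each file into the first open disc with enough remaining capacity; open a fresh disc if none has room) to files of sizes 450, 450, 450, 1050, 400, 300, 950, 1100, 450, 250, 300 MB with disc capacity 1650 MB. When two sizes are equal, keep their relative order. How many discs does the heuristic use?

Sorted descending: 1100, 1050, 950, 450, 450, 450, 450, 400, 300, 300, 250.
  1100 → disc 1 (new)  [load 1100/1650]
  1050 → disc 2 (new)  [load 1050/1650]
  950 → disc 3 (new)  [load 950/1650]
  450 → disc 1  [load 1550/1650]
  450 → disc 2  [load 1500/1650]
  450 → disc 3  [load 1400/1650]
  450 → disc 4 (new)  [load 450/1650]
  400 → disc 4  [load 850/1650]
  300 → disc 4  [load 1150/1650]
  300 → disc 4  [load 1450/1650]
  250 → disc 3  [load 1650/1650]
4 discs opened.

4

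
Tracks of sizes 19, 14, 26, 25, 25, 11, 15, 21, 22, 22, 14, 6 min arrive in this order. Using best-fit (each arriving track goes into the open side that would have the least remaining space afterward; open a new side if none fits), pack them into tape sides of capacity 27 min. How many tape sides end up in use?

10

  19 → side 1 (new)  [load 19/27]
  14 → side 2 (new)  [load 14/27]
  26 → side 3 (new)  [load 26/27]
  25 → side 4 (new)  [load 25/27]
  25 → side 5 (new)  [load 25/27]
  11 → side 2  [load 25/27]
  15 → side 6 (new)  [load 15/27]
  21 → side 7 (new)  [load 21/27]
  22 → side 8 (new)  [load 22/27]
  22 → side 9 (new)  [load 22/27]
  14 → side 10 (new)  [load 14/27]
  6 → side 7  [load 27/27]
10 tape sides opened.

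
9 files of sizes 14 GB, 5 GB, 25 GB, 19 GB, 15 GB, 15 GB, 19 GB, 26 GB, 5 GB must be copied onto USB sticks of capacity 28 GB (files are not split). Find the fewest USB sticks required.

7

Total = 26 + 25 + 19 + 19 + 15 + 15 + 14 + 5 + 5 = 143 GB.
Lower bound: ⌈143/28⌉ = 6 USB sticks.
A packing using 7 USB sticks:
  USB stick 1: 26 = 26
  USB stick 2: 25 = 25
  USB stick 3: 19 + 5 = 24
  USB stick 4: 19 + 5 = 24
  USB stick 5: 15 = 15
  USB stick 6: 15 = 15
  USB stick 7: 14 = 14
No arrangement into 6 USB sticks stays within capacity, so 7 is optimal.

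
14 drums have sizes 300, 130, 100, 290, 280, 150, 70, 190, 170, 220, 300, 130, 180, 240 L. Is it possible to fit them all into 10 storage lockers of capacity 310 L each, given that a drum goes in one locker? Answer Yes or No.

Yes

A valid assignment using 10 storage lockers:
  locker 1: 300 = 300
  locker 2: 300 = 300
  locker 3: 290 = 290
  locker 4: 280 = 280
  locker 5: 240 + 70 = 310
  locker 6: 220 = 220
  locker 7: 190 + 100 = 290
  locker 8: 180 + 130 = 310
  locker 9: 170 + 130 = 300
  locker 10: 150 = 150
Every load is within 310 L, so 10 storage lockers suffice.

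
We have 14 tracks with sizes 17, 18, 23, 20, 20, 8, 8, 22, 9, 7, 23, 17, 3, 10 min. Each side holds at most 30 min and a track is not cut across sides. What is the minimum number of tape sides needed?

Total = 23 + 23 + 22 + 20 + 20 + 18 + 17 + 17 + 10 + 9 + 8 + 8 + 7 + 3 = 205 min.
Lower bound: ⌈205/30⌉ = 7 tape sides.
Also, 8 tracks each exceed 15 min, and no two of those can share a side, so at least 8 tape sides are needed.
A packing using 8 tape sides:
  side 1: 23 + 7 = 30
  side 2: 23 + 3 = 26
  side 3: 22 + 8 = 30
  side 4: 20 + 10 = 30
  side 5: 20 + 9 = 29
  side 6: 18 + 8 = 26
  side 7: 17 = 17
  side 8: 17 = 17
This matches the lower bound, so 8 is optimal.

8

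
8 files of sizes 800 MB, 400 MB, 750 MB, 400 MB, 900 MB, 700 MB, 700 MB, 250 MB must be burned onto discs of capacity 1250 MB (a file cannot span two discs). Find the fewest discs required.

5

Total = 900 + 800 + 750 + 700 + 700 + 400 + 400 + 250 = 4900 MB.
Lower bound: ⌈4900/1250⌉ = 4 discs.
Also, 5 files each exceed 625 MB, and no two of those can share a disc, so at least 5 discs are needed.
A packing using 5 discs:
  disc 1: 900 + 250 = 1150
  disc 2: 800 + 400 = 1200
  disc 3: 750 + 400 = 1150
  disc 4: 700 = 700
  disc 5: 700 = 700
This matches the lower bound, so 5 is optimal.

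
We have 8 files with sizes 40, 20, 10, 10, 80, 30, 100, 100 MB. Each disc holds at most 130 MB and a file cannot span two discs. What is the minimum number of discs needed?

Total = 100 + 100 + 80 + 40 + 30 + 20 + 10 + 10 = 390 MB.
Lower bound: ⌈390/130⌉ = 3 discs.
A packing using 3 discs:
  disc 1: 100 + 30 = 130
  disc 2: 100 + 20 + 10 = 130
  disc 3: 80 + 40 + 10 = 130
This matches the lower bound, so 3 is optimal.

3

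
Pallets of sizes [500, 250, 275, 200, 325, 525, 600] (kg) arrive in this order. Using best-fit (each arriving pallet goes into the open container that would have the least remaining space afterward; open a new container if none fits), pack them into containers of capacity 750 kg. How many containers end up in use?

5

  500 → container 1 (new)  [load 500/750]
  250 → container 1  [load 750/750]
  275 → container 2 (new)  [load 275/750]
  200 → container 2  [load 475/750]
  325 → container 3 (new)  [load 325/750]
  525 → container 4 (new)  [load 525/750]
  600 → container 5 (new)  [load 600/750]
5 containers opened.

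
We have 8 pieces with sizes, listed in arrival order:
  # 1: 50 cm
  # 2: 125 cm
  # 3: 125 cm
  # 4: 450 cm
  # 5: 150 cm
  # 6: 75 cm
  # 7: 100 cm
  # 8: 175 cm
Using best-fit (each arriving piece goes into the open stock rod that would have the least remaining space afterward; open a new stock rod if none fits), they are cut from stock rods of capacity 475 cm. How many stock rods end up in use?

3

  50 → stock rod 1 (new)  [load 50/475]
  125 → stock rod 1  [load 175/475]
  125 → stock rod 1  [load 300/475]
  450 → stock rod 2 (new)  [load 450/475]
  150 → stock rod 1  [load 450/475]
  75 → stock rod 3 (new)  [load 75/475]
  100 → stock rod 3  [load 175/475]
  175 → stock rod 3  [load 350/475]
3 stock rods opened.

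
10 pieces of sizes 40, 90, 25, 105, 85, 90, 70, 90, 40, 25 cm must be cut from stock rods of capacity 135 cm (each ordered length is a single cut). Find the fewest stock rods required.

Total = 105 + 90 + 90 + 90 + 85 + 70 + 40 + 40 + 25 + 25 = 660 cm.
Lower bound: ⌈660/135⌉ = 5 stock rods.
Also, 6 pieces each exceed 135/2 cm, and no two of those can share a stock rod, so at least 6 stock rods are needed.
A packing using 6 stock rods:
  stock rod 1: 105 + 25 = 130
  stock rod 2: 90 + 40 = 130
  stock rod 3: 90 + 40 = 130
  stock rod 4: 90 + 25 = 115
  stock rod 5: 85 = 85
  stock rod 6: 70 = 70
This matches the lower bound, so 6 is optimal.

6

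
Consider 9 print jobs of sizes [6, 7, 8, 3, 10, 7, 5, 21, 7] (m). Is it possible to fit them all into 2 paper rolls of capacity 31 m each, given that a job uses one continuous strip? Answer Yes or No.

Total = 74 m; ⌈74/31⌉ = 3.
At least 3 paper rolls are required, but only 2 are allowed.

No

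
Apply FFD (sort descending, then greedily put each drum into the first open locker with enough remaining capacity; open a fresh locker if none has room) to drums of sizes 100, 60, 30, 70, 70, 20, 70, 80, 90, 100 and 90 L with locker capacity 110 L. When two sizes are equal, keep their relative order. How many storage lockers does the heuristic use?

9

Sorted descending: 100, 100, 90, 90, 80, 70, 70, 70, 60, 30, 20.
  100 → locker 1 (new)  [load 100/110]
  100 → locker 2 (new)  [load 100/110]
  90 → locker 3 (new)  [load 90/110]
  90 → locker 4 (new)  [load 90/110]
  80 → locker 5 (new)  [load 80/110]
  70 → locker 6 (new)  [load 70/110]
  70 → locker 7 (new)  [load 70/110]
  70 → locker 8 (new)  [load 70/110]
  60 → locker 9 (new)  [load 60/110]
  30 → locker 5  [load 110/110]
  20 → locker 3  [load 110/110]
9 storage lockers opened.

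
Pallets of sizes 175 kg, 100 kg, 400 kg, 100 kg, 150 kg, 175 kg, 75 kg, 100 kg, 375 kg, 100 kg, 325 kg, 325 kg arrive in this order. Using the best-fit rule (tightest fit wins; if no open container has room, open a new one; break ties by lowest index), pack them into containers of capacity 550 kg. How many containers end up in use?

6

  175 → container 1 (new)  [load 175/550]
  100 → container 1  [load 275/550]
  400 → container 2 (new)  [load 400/550]
  100 → container 2  [load 500/550]
  150 → container 1  [load 425/550]
  175 → container 3 (new)  [load 175/550]
  75 → container 1  [load 500/550]
  100 → container 3  [load 275/550]
  375 → container 4 (new)  [load 375/550]
  100 → container 4  [load 475/550]
  325 → container 5 (new)  [load 325/550]
  325 → container 6 (new)  [load 325/550]
6 containers opened.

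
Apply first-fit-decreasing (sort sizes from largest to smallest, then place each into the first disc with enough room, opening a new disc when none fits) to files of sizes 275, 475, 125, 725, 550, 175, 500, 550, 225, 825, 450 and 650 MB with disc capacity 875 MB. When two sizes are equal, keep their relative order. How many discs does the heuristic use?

8

Sorted descending: 825, 725, 650, 550, 550, 500, 475, 450, 275, 225, 175, 125.
  825 → disc 1 (new)  [load 825/875]
  725 → disc 2 (new)  [load 725/875]
  650 → disc 3 (new)  [load 650/875]
  550 → disc 4 (new)  [load 550/875]
  550 → disc 5 (new)  [load 550/875]
  500 → disc 6 (new)  [load 500/875]
  475 → disc 7 (new)  [load 475/875]
  450 → disc 8 (new)  [load 450/875]
  275 → disc 4  [load 825/875]
  225 → disc 3  [load 875/875]
  175 → disc 5  [load 725/875]
  125 → disc 2  [load 850/875]
8 discs opened.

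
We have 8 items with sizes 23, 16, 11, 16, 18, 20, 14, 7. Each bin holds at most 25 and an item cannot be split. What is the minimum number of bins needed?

6

Total = 23 + 20 + 18 + 16 + 16 + 14 + 11 + 7 = 125.
Lower bound: ⌈125/25⌉ = 5 bins.
Also, 6 items each exceed 25/2, and no two of those can share a bin, so at least 6 bins are needed.
A packing using 6 bins:
  bin 1: 23 = 23
  bin 2: 20 = 20
  bin 3: 18 + 7 = 25
  bin 4: 16 = 16
  bin 5: 16 = 16
  bin 6: 14 + 11 = 25
This matches the lower bound, so 6 is optimal.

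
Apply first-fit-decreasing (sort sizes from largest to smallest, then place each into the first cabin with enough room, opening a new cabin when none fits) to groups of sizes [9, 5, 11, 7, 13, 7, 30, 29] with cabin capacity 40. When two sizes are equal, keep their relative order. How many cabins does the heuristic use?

3

Sorted descending: 30, 29, 13, 11, 9, 7, 7, 5.
  30 → cabin 1 (new)  [load 30/40]
  29 → cabin 2 (new)  [load 29/40]
  13 → cabin 3 (new)  [load 13/40]
  11 → cabin 2  [load 40/40]
  9 → cabin 1  [load 39/40]
  7 → cabin 3  [load 20/40]
  7 → cabin 3  [load 27/40]
  5 → cabin 3  [load 32/40]
3 cabins opened.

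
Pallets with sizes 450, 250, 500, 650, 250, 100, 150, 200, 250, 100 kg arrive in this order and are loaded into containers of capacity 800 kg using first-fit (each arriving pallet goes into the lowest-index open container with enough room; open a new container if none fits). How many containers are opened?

  450 → container 1 (new)  [load 450/800]
  250 → container 1  [load 700/800]
  500 → container 2 (new)  [load 500/800]
  650 → container 3 (new)  [load 650/800]
  250 → container 2  [load 750/800]
  100 → container 1  [load 800/800]
  150 → container 3  [load 800/800]
  200 → container 4 (new)  [load 200/800]
  250 → container 4  [load 450/800]
  100 → container 4  [load 550/800]
4 containers opened.

4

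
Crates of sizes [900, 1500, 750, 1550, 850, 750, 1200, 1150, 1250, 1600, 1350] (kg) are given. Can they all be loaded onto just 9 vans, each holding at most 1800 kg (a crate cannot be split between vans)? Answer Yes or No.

A valid assignment using 9 vans:
  van 1: 1600 = 1600
  van 2: 1550 = 1550
  van 3: 1500 = 1500
  van 4: 1350 = 1350
  van 5: 1250 = 1250
  van 6: 1200 = 1200
  van 7: 1150 = 1150
  van 8: 900 + 850 = 1750
  van 9: 750 + 750 = 1500
Every load is within 1800 kg, so 9 vans suffice.

Yes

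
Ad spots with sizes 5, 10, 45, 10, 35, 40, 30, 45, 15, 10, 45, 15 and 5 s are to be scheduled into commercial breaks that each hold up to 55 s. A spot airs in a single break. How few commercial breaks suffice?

Total = 45 + 45 + 45 + 40 + 35 + 30 + 15 + 15 + 10 + 10 + 10 + 5 + 5 = 310 s.
Lower bound: ⌈310/55⌉ = 6 commercial breaks.
A packing using 6 commercial breaks:
  break 1: 45 + 10 = 55
  break 2: 45 + 10 = 55
  break 3: 45 + 10 = 55
  break 4: 40 + 15 = 55
  break 5: 35 + 15 + 5 = 55
  break 6: 30 + 5 = 35
This matches the lower bound, so 6 is optimal.

6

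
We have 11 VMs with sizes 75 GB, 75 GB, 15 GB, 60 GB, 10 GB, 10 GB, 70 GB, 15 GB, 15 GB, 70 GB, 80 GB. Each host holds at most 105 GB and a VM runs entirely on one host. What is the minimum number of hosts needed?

Total = 80 + 75 + 75 + 70 + 70 + 60 + 15 + 15 + 15 + 10 + 10 = 495 GB.
Lower bound: ⌈495/105⌉ = 5 hosts.
Also, 6 VMs each exceed 105/2 GB, and no two of those can share a host, so at least 6 hosts are needed.
A packing using 6 hosts:
  host 1: 80 + 15 + 10 = 105
  host 2: 75 + 15 + 15 = 105
  host 3: 75 + 10 = 85
  host 4: 70 = 70
  host 5: 70 = 70
  host 6: 60 = 60
This matches the lower bound, so 6 is optimal.

6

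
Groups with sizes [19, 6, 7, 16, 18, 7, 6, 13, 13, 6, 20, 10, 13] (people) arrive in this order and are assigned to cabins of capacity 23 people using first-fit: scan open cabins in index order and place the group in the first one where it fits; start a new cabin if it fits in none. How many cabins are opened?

8

  19 → cabin 1 (new)  [load 19/23]
  6 → cabin 2 (new)  [load 6/23]
  7 → cabin 2  [load 13/23]
  16 → cabin 3 (new)  [load 16/23]
  18 → cabin 4 (new)  [load 18/23]
  7 → cabin 2  [load 20/23]
  6 → cabin 3  [load 22/23]
  13 → cabin 5 (new)  [load 13/23]
  13 → cabin 6 (new)  [load 13/23]
  6 → cabin 5  [load 19/23]
  20 → cabin 7 (new)  [load 20/23]
  10 → cabin 6  [load 23/23]
  13 → cabin 8 (new)  [load 13/23]
8 cabins opened.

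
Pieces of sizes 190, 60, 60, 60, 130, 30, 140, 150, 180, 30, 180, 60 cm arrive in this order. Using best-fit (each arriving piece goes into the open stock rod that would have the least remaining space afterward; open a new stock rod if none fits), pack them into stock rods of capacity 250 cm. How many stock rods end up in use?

6

  190 → stock rod 1 (new)  [load 190/250]
  60 → stock rod 1  [load 250/250]
  60 → stock rod 2 (new)  [load 60/250]
  60 → stock rod 2  [load 120/250]
  130 → stock rod 2  [load 250/250]
  30 → stock rod 3 (new)  [load 30/250]
  140 → stock rod 3  [load 170/250]
  150 → stock rod 4 (new)  [load 150/250]
  180 → stock rod 5 (new)  [load 180/250]
  30 → stock rod 5  [load 210/250]
  180 → stock rod 6 (new)  [load 180/250]
  60 → stock rod 6  [load 240/250]
6 stock rods opened.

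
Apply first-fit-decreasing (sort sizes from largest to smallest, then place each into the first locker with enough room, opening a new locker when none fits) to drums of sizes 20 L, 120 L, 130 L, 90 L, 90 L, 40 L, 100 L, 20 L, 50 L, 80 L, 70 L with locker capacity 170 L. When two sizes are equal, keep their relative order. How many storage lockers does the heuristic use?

5

Sorted descending: 130, 120, 100, 90, 90, 80, 70, 50, 40, 20, 20.
  130 → locker 1 (new)  [load 130/170]
  120 → locker 2 (new)  [load 120/170]
  100 → locker 3 (new)  [load 100/170]
  90 → locker 4 (new)  [load 90/170]
  90 → locker 5 (new)  [load 90/170]
  80 → locker 4  [load 170/170]
  70 → locker 3  [load 170/170]
  50 → locker 2  [load 170/170]
  40 → locker 1  [load 170/170]
  20 → locker 5  [load 110/170]
  20 → locker 5  [load 130/170]
5 storage lockers opened.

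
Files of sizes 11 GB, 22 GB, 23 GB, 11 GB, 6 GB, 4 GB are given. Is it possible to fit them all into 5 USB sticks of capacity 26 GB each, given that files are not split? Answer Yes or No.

Yes

A valid assignment using 4 USB sticks:
  USB stick 1: 23 = 23
  USB stick 2: 22 + 4 = 26
  USB stick 3: 11 + 11 = 22
  USB stick 4: 6 = 6
That uses only 4 ≤ 5, so 5 USB sticks are enough.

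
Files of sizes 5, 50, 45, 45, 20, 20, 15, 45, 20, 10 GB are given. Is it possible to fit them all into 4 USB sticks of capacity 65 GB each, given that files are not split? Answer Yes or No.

No

Total = 275 GB; ⌈275/65⌉ = 5.
At least 5 USB sticks are required, but only 4 are allowed.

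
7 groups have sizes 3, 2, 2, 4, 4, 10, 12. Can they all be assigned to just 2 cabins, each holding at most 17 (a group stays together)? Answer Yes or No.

Total = 37; ⌈37/17⌉ = 3.
At least 3 cabins are required, but only 2 are allowed.

No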